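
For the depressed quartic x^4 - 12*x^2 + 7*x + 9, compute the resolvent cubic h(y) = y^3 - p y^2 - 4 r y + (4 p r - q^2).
h(y) = y^3 + 12*y^2 - 36*y - 481

Identify coefficients: p = -12, q = 7, r = 9.
Plug into h(y) = y^3 - p y^2 - 4 r y + (4 p r - q^2):
  h(y) = y^3 - (-12) y^2 - 4*(9) y + (4*(-12)*(9) - (7)^2)
       = y^3 + (12) y^2 + (-36) y + (-481).
Simplifying: h(y) = y^3 + 12*y^2 - 36*y - 481.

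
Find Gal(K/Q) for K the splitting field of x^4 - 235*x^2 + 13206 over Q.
Gal(K/Q) = V_4 (Klein four-group, Z/2Z × Z/2Z)

f factors as (x^2 - 142)(x^2 - 93), so the splitting field is K = Q(sqrt(142), sqrt(93)). The elements 142, 93, 13206 are all non-squares in Q, so sqrt(142) and sqrt(93) generate independent quadratic extensions. Thus [K:Q] = 4 and Gal(K/Q) is generated by the two order-2 automorphisms sqrt(142) ↦ -sqrt(142) and sqrt(93) ↦ -sqrt(93), giving V_4.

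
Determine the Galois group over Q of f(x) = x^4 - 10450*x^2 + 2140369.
Gal(K/Q) = Z/2Z (cyclic of order 2)

f factors as (x^2 - 209)(x^2 - 10241), so the splitting field is K = Q(sqrt(209), sqrt(10241)). The squarefree part of 209 is 209 and the squarefree part of 10241 is also 209, so sqrt(209) and sqrt(10241) are both rational multiples of sqrt(209). Hence Q(sqrt(209)) = Q(sqrt(10241)) = Q(sqrt(209)), and the splitting field collapses to a single degree-2 extension with Galois group Z/2Z.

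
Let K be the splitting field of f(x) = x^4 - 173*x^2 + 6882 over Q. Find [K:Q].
[K:Q] = 4

f factors as (x^2 - 62)(x^2 - 111); the splitting field is K = Q(sqrt(62), sqrt(111)). Since 62, 111, and 6882 are all non-squares in Q, the three subfields Q(sqrt(62)), Q(sqrt(111)), Q(sqrt(6882)) are distinct degree-2 extensions, so [K:Q] = 4 (Klein four Galois group).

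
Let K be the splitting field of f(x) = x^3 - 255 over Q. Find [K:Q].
[K:Q] = 6

x^3 - 255 has one real root r = 255^(1/3) and two complex roots r*zeta_3, r*zeta_3^2 where zeta_3 = e^(2*pi*i/3). The splitting field is Q(r, zeta_3). [Q(r):Q] = 3 and [Q(zeta_3):Q] = 2 with gcd = 1, so [Q(r, zeta_3):Q] = 3 * 2 = 6.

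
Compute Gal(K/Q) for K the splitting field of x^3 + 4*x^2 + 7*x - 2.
Gal(K/Q) = S_3 (symmetric group of order 6)

Compute the discriminant of x^3 + (4)*x^2 + (7)*x + (-2): Δ = -1192. Since Δ is not a rational square, the Galois group is not contained in A_3; it must be the full S_3 (irreducibility of the cubic rules out anything smaller).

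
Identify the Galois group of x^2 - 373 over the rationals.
Gal(K/Q) = Z/2Z (cyclic of order 2)

x^2 - 373 is irreducible over Q since 373 is not a rational square. The splitting field Q(sqrt(373)) has degree 2 over Q, and its unique nontrivial automorphism is sqrt(373) ↦ -sqrt(373). Hence Gal(Q(sqrt(373))/Q) = Z/2Z.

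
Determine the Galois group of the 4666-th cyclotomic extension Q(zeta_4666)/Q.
|Gal(Q(zeta_4666)/Q)| = phi(4666) = 2332; group ≅ (Z/4666Z)^* ≅ Z/2332Z

The n-th cyclotomic polynomial Φ_4666(x) is the minimal polynomial of zeta_4666 over Q and has degree phi(4666) = 2332. So Q(zeta_4666) is a degree-2332 Galois extension with Galois group (Z/4666Z)^*. By CRT, (Z/4666Z)^* ≅ (Z/2Z)^* × (Z/2333Z)^*. Each prime-power unit group is (Z/2Z)^* ≅ trivial group (order 1); (Z/2333Z)^* ≅ Z/2332Z. Hence Gal(Q(zeta_4666)/Q) ≅ Z/2332Z.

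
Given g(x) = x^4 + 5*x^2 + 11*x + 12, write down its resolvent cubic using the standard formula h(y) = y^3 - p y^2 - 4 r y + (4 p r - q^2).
h(y) = y^3 - 5*y^2 - 48*y + 119

Identify coefficients: p = 5, q = 11, r = 12.
Plug into h(y) = y^3 - p y^2 - 4 r y + (4 p r - q^2):
  h(y) = y^3 - (5) y^2 - 4*(12) y + (4*(5)*(12) - (11)^2)
       = y^3 + (-5) y^2 + (-48) y + (119).
Simplifying: h(y) = y^3 - 5*y^2 - 48*y + 119.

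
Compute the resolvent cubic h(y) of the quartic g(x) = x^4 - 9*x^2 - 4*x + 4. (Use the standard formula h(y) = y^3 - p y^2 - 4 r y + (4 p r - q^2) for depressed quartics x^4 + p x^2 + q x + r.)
h(y) = y^3 + 9*y^2 - 16*y - 160

Identify coefficients: p = -9, q = -4, r = 4.
Plug into h(y) = y^3 - p y^2 - 4 r y + (4 p r - q^2):
  h(y) = y^3 - (-9) y^2 - 4*(4) y + (4*(-9)*(4) - (-4)^2)
       = y^3 + (9) y^2 + (-16) y + (-160).
Simplifying: h(y) = y^3 + 9*y^2 - 16*y - 160.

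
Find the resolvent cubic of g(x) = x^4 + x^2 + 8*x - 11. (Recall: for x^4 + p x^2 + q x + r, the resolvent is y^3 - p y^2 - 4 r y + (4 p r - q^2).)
h(y) = y^3 - y^2 + 44*y - 108

Identify coefficients: p = 1, q = 8, r = -11.
Plug into h(y) = y^3 - p y^2 - 4 r y + (4 p r - q^2):
  h(y) = y^3 - (1) y^2 - 4*(-11) y + (4*(1)*(-11) - (8)^2)
       = y^3 + (-1) y^2 + (44) y + (-108).
Simplifying: h(y) = y^3 - y^2 + 44*y - 108.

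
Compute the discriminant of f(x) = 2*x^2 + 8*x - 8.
Δ = 128

For a quadratic a x^2 + b x + c the discriminant is Δ = b^2 - 4ac = (8)^2 - 4*(2)*(-8) = 64 - (-64) = 128.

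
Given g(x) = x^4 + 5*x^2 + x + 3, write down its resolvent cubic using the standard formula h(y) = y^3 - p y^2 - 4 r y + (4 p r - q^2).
h(y) = y^3 - 5*y^2 - 12*y + 59

Identify coefficients: p = 5, q = 1, r = 3.
Plug into h(y) = y^3 - p y^2 - 4 r y + (4 p r - q^2):
  h(y) = y^3 - (5) y^2 - 4*(3) y + (4*(5)*(3) - (1)^2)
       = y^3 + (-5) y^2 + (-12) y + (59).
Simplifying: h(y) = y^3 - 5*y^2 - 12*y + 59.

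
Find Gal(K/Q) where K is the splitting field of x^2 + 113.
Gal(K/Q) = Z/2Z (cyclic of order 2)

x^2 + 113 is irreducible over Q since -113 is not a rational square. The splitting field Q(sqrt(-113)) has degree 2 over Q, and its unique nontrivial automorphism is sqrt(-113) ↦ -sqrt(-113). Hence Gal(Q(sqrt(-113))/Q) = Z/2Z.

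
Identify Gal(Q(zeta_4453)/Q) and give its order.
|Gal(Q(zeta_4453)/Q)| = phi(4453) = 4320; group ≅ (Z/4453Z)^* ≅ Z/60Z × Z/72Z

The n-th cyclotomic polynomial Φ_4453(x) is the minimal polynomial of zeta_4453 over Q and has degree phi(4453) = 4320. So Q(zeta_4453) is a degree-4320 Galois extension with Galois group (Z/4453Z)^*. By CRT, (Z/4453Z)^* ≅ (Z/61Z)^* × (Z/73Z)^*. Each prime-power unit group is (Z/61Z)^* ≅ Z/60Z; (Z/73Z)^* ≅ Z/72Z. Hence Gal(Q(zeta_4453)/Q) ≅ Z/60Z × Z/72Z.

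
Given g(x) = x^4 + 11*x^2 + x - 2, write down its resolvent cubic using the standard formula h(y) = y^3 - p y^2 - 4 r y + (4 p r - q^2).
h(y) = y^3 - 11*y^2 + 8*y - 89

Identify coefficients: p = 11, q = 1, r = -2.
Plug into h(y) = y^3 - p y^2 - 4 r y + (4 p r - q^2):
  h(y) = y^3 - (11) y^2 - 4*(-2) y + (4*(11)*(-2) - (1)^2)
       = y^3 + (-11) y^2 + (8) y + (-89).
Simplifying: h(y) = y^3 - 11*y^2 + 8*y - 89.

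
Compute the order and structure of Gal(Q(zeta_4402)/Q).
|Gal(Q(zeta_4402)/Q)| = phi(4402) = 2100; group ≅ (Z/4402Z)^* ≅ Z/30Z × Z/70Z

The n-th cyclotomic polynomial Φ_4402(x) is the minimal polynomial of zeta_4402 over Q and has degree phi(4402) = 2100. So Q(zeta_4402) is a degree-2100 Galois extension with Galois group (Z/4402Z)^*. By CRT, (Z/4402Z)^* ≅ (Z/2Z)^* × (Z/31Z)^* × (Z/71Z)^*. Each prime-power unit group is (Z/2Z)^* ≅ trivial group (order 1); (Z/31Z)^* ≅ Z/30Z; (Z/71Z)^* ≅ Z/70Z. Hence Gal(Q(zeta_4402)/Q) ≅ Z/30Z × Z/70Z.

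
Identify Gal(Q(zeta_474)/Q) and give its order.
|Gal(Q(zeta_474)/Q)| = phi(474) = 156; group ≅ (Z/474Z)^* ≅ Z/2Z × Z/78Z

The n-th cyclotomic polynomial Φ_474(x) is the minimal polynomial of zeta_474 over Q and has degree phi(474) = 156. So Q(zeta_474) is a degree-156 Galois extension with Galois group (Z/474Z)^*. By CRT, (Z/474Z)^* ≅ (Z/2Z)^* × (Z/3Z)^* × (Z/79Z)^*. Each prime-power unit group is (Z/2Z)^* ≅ trivial group (order 1); (Z/3Z)^* ≅ Z/2Z; (Z/79Z)^* ≅ Z/78Z. Hence Gal(Q(zeta_474)/Q) ≅ Z/2Z × Z/78Z.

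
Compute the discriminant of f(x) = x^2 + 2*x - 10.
Δ = 44

For a quadratic a x^2 + b x + c the discriminant is Δ = b^2 - 4ac = (2)^2 - 4*(1)*(-10) = 4 - (-40) = 44.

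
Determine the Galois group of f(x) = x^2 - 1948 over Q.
Gal(K/Q) = Z/2Z (cyclic of order 2)

x^2 - 1948 is irreducible over Q since 1948 is not a rational square. The splitting field Q(sqrt(1948)) has degree 2 over Q, and its unique nontrivial automorphism is sqrt(1948) ↦ -sqrt(1948). Hence Gal(Q(sqrt(1948))/Q) = Z/2Z.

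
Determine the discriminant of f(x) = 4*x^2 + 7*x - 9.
Δ = 193

For a quadratic a x^2 + b x + c the discriminant is Δ = b^2 - 4ac = (7)^2 - 4*(4)*(-9) = 49 - (-144) = 193.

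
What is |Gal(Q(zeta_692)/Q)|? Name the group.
|Gal(Q(zeta_692)/Q)| = phi(692) = 344; group ≅ (Z/692Z)^* ≅ Z/2Z × Z/172Z

The n-th cyclotomic polynomial Φ_692(x) is the minimal polynomial of zeta_692 over Q and has degree phi(692) = 344. So Q(zeta_692) is a degree-344 Galois extension with Galois group (Z/692Z)^*. By CRT, (Z/692Z)^* ≅ (Z/4Z)^* × (Z/173Z)^*. Each prime-power unit group is (Z/4Z)^* ≅ Z/2Z; (Z/173Z)^* ≅ Z/172Z. Hence Gal(Q(zeta_692)/Q) ≅ Z/2Z × Z/172Z.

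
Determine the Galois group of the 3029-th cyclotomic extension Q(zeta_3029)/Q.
|Gal(Q(zeta_3029)/Q)| = phi(3029) = 2784; group ≅ (Z/3029Z)^* ≅ Z/12Z × Z/232Z

The n-th cyclotomic polynomial Φ_3029(x) is the minimal polynomial of zeta_3029 over Q and has degree phi(3029) = 2784. So Q(zeta_3029) is a degree-2784 Galois extension with Galois group (Z/3029Z)^*. By CRT, (Z/3029Z)^* ≅ (Z/13Z)^* × (Z/233Z)^*. Each prime-power unit group is (Z/13Z)^* ≅ Z/12Z; (Z/233Z)^* ≅ Z/232Z. Hence Gal(Q(zeta_3029)/Q) ≅ Z/12Z × Z/232Z.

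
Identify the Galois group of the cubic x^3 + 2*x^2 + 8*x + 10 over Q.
Gal(K/Q) = S_3 (symmetric group of order 6)

Compute the discriminant of x^3 + (2)*x^2 + (8)*x + (10): Δ = -1932. Since Δ is not a rational square, the Galois group is not contained in A_3; it must be the full S_3 (irreducibility of the cubic rules out anything smaller).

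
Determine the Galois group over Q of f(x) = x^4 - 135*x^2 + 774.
Gal(K/Q) = V_4 (Klein four-group, Z/2Z × Z/2Z)

f factors as (x^2 - 129)(x^2 - 6), so the splitting field is K = Q(sqrt(129), sqrt(6)). The elements 129, 6, 774 are all non-squares in Q, so sqrt(129) and sqrt(6) generate independent quadratic extensions. Thus [K:Q] = 4 and Gal(K/Q) is generated by the two order-2 automorphisms sqrt(129) ↦ -sqrt(129) and sqrt(6) ↦ -sqrt(6), giving V_4.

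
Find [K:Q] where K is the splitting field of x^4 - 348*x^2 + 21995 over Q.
[K:Q] = 4

f factors as (x^2 - 265)(x^2 - 83); the splitting field is K = Q(sqrt(265), sqrt(83)). Since 265, 83, and 21995 are all non-squares in Q, the three subfields Q(sqrt(265)), Q(sqrt(83)), Q(sqrt(21995)) are distinct degree-2 extensions, so [K:Q] = 4 (Klein four Galois group).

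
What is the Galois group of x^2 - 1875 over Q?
Gal(K/Q) = Z/2Z (cyclic of order 2)

x^2 - 1875 is irreducible over Q since 1875 is not a rational square. The splitting field Q(sqrt(1875)) has degree 2 over Q, and its unique nontrivial automorphism is sqrt(1875) ↦ -sqrt(1875). Hence Gal(Q(sqrt(1875))/Q) = Z/2Z.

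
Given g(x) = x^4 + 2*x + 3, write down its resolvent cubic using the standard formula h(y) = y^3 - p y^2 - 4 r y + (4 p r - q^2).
h(y) = y^3 - 12*y - 4

Identify coefficients: p = 0, q = 2, r = 3.
Plug into h(y) = y^3 - p y^2 - 4 r y + (4 p r - q^2):
  h(y) = y^3 - (0) y^2 - 4*(3) y + (4*(0)*(3) - (2)^2)
       = y^3 + (0) y^2 + (-12) y + (-4).
Simplifying: h(y) = y^3 - 12*y - 4.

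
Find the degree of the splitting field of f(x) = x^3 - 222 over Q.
[K:Q] = 6

x^3 - 222 has one real root r = 222^(1/3) and two complex roots r*zeta_3, r*zeta_3^2 where zeta_3 = e^(2*pi*i/3). The splitting field is Q(r, zeta_3). [Q(r):Q] = 3 and [Q(zeta_3):Q] = 2 with gcd = 1, so [Q(r, zeta_3):Q] = 3 * 2 = 6.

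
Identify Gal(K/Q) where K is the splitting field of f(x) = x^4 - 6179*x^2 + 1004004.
Gal(K/Q) = Z/2Z (cyclic of order 2)

f factors as (x^2 - 6012)(x^2 - 167), so the splitting field is K = Q(sqrt(6012), sqrt(167)). The squarefree part of 6012 is 167 and the squarefree part of 167 is also 167, so sqrt(6012) and sqrt(167) are both rational multiples of sqrt(167). Hence Q(sqrt(6012)) = Q(sqrt(167)) = Q(sqrt(167)), and the splitting field collapses to a single degree-2 extension with Galois group Z/2Z.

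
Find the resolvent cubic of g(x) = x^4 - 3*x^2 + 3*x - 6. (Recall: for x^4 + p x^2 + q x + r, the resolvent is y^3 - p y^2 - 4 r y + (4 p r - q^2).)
h(y) = y^3 + 3*y^2 + 24*y + 63

Identify coefficients: p = -3, q = 3, r = -6.
Plug into h(y) = y^3 - p y^2 - 4 r y + (4 p r - q^2):
  h(y) = y^3 - (-3) y^2 - 4*(-6) y + (4*(-3)*(-6) - (3)^2)
       = y^3 + (3) y^2 + (24) y + (63).
Simplifying: h(y) = y^3 + 3*y^2 + 24*y + 63.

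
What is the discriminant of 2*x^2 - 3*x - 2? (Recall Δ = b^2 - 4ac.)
Δ = 25

For a quadratic a x^2 + b x + c the discriminant is Δ = b^2 - 4ac = (-3)^2 - 4*(2)*(-2) = 9 - (-16) = 25.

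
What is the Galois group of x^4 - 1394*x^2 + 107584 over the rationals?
Gal(K/Q) = Z/2Z (cyclic of order 2)

f factors as (x^2 - 1312)(x^2 - 82), so the splitting field is K = Q(sqrt(1312), sqrt(82)). The squarefree part of 1312 is 82 and the squarefree part of 82 is also 82, so sqrt(1312) and sqrt(82) are both rational multiples of sqrt(82). Hence Q(sqrt(1312)) = Q(sqrt(82)) = Q(sqrt(82)), and the splitting field collapses to a single degree-2 extension with Galois group Z/2Z.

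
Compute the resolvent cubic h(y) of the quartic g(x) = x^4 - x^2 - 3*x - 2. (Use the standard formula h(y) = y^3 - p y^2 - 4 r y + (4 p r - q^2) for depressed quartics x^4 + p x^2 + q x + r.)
h(y) = y^3 + y^2 + 8*y - 1

Identify coefficients: p = -1, q = -3, r = -2.
Plug into h(y) = y^3 - p y^2 - 4 r y + (4 p r - q^2):
  h(y) = y^3 - (-1) y^2 - 4*(-2) y + (4*(-1)*(-2) - (-3)^2)
       = y^3 + (1) y^2 + (8) y + (-1).
Simplifying: h(y) = y^3 + y^2 + 8*y - 1.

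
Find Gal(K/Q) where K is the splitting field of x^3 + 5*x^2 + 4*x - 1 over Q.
Gal(K/Q) = S_3 (symmetric group of order 6)

Compute the discriminant of x^3 + (5)*x^2 + (4)*x + (-1): Δ = 257. Since Δ is not a rational square, the Galois group is not contained in A_3; it must be the full S_3 (irreducibility of the cubic rules out anything smaller).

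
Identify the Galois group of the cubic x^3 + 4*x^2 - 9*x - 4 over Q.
Gal(K/Q) = A_3 (cyclic of order 3)

Compute the discriminant of x^3 + (4)*x^2 + (-9)*x + (-4): Δ = 7396. Since Δ is a perfect square (Δ = 86^2), the Galois group is contained in A_3. Irreducibility forces the group to be transitive on three roots, so Gal = A_3.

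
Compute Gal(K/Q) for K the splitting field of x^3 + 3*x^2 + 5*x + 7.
Gal(K/Q) = S_3 (symmetric group of order 6)

Compute the discriminant of x^3 + (3)*x^2 + (5)*x + (7): Δ = -464. Since Δ is not a rational square, the Galois group is not contained in A_3; it must be the full S_3 (irreducibility of the cubic rules out anything smaller).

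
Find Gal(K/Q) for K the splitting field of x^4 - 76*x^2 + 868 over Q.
Gal(K/Q) = V_4 (Klein four-group, Z/2Z × Z/2Z)

f factors as (x^2 - 62)(x^2 - 14), so the splitting field is K = Q(sqrt(62), sqrt(14)). The elements 62, 14, 868 are all non-squares in Q, so sqrt(62) and sqrt(14) generate independent quadratic extensions. Thus [K:Q] = 4 and Gal(K/Q) is generated by the two order-2 automorphisms sqrt(62) ↦ -sqrt(62) and sqrt(14) ↦ -sqrt(14), giving V_4.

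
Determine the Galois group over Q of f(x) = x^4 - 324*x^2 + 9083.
Gal(K/Q) = V_4 (Klein four-group, Z/2Z × Z/2Z)

f factors as (x^2 - 31)(x^2 - 293), so the splitting field is K = Q(sqrt(31), sqrt(293)). The elements 31, 293, 9083 are all non-squares in Q, so sqrt(31) and sqrt(293) generate independent quadratic extensions. Thus [K:Q] = 4 and Gal(K/Q) is generated by the two order-2 automorphisms sqrt(31) ↦ -sqrt(31) and sqrt(293) ↦ -sqrt(293), giving V_4.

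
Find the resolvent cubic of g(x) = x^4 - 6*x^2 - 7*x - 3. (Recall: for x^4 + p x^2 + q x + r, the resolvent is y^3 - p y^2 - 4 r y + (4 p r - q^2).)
h(y) = y^3 + 6*y^2 + 12*y + 23

Identify coefficients: p = -6, q = -7, r = -3.
Plug into h(y) = y^3 - p y^2 - 4 r y + (4 p r - q^2):
  h(y) = y^3 - (-6) y^2 - 4*(-3) y + (4*(-6)*(-3) - (-7)^2)
       = y^3 + (6) y^2 + (12) y + (23).
Simplifying: h(y) = y^3 + 6*y^2 + 12*y + 23.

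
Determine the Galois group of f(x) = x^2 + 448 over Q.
Gal(K/Q) = Z/2Z (cyclic of order 2)

x^2 + 448 is irreducible over Q since -448 is not a rational square. The splitting field Q(sqrt(-448)) has degree 2 over Q, and its unique nontrivial automorphism is sqrt(-448) ↦ -sqrt(-448). Hence Gal(Q(sqrt(-448))/Q) = Z/2Z.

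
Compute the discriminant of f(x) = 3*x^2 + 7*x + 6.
Δ = -23

For a quadratic a x^2 + b x + c the discriminant is Δ = b^2 - 4ac = (7)^2 - 4*(3)*(6) = 49 - (72) = -23.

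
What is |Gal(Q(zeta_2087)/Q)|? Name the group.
|Gal(Q(zeta_2087)/Q)| = phi(2087) = 2086; group ≅ (Z/2087Z)^* ≅ Z/2086Z

The n-th cyclotomic polynomial Φ_2087(x) is the minimal polynomial of zeta_2087 over Q and has degree phi(2087) = 2086. So Q(zeta_2087) is a degree-2086 Galois extension with Galois group (Z/2087Z)^*. (Z/2087Z)^* is cyclic since 2087 is an odd prime power (or 4). Hence Gal(Q(zeta_2087)/Q) ≅ Z/2086Z.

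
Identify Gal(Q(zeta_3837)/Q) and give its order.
|Gal(Q(zeta_3837)/Q)| = phi(3837) = 2556; group ≅ (Z/3837Z)^* ≅ Z/2Z × Z/1278Z

The n-th cyclotomic polynomial Φ_3837(x) is the minimal polynomial of zeta_3837 over Q and has degree phi(3837) = 2556. So Q(zeta_3837) is a degree-2556 Galois extension with Galois group (Z/3837Z)^*. By CRT, (Z/3837Z)^* ≅ (Z/3Z)^* × (Z/1279Z)^*. Each prime-power unit group is (Z/3Z)^* ≅ Z/2Z; (Z/1279Z)^* ≅ Z/1278Z. Hence Gal(Q(zeta_3837)/Q) ≅ Z/2Z × Z/1278Z.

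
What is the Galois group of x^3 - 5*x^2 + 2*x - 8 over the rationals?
Gal(K/Q) = S_3 (symmetric group of order 6)

Compute the discriminant of x^3 + (-5)*x^2 + (2)*x + (-8): Δ = -4220. Since Δ is not a rational square, the Galois group is not contained in A_3; it must be the full S_3 (irreducibility of the cubic rules out anything smaller).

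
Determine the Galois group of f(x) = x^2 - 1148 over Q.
Gal(K/Q) = Z/2Z (cyclic of order 2)

x^2 - 1148 is irreducible over Q since 1148 is not a rational square. The splitting field Q(sqrt(1148)) has degree 2 over Q, and its unique nontrivial automorphism is sqrt(1148) ↦ -sqrt(1148). Hence Gal(Q(sqrt(1148))/Q) = Z/2Z.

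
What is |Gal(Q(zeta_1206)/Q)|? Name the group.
|Gal(Q(zeta_1206)/Q)| = phi(1206) = 396; group ≅ (Z/1206Z)^* ≅ Z/6Z × Z/66Z

The n-th cyclotomic polynomial Φ_1206(x) is the minimal polynomial of zeta_1206 over Q and has degree phi(1206) = 396. So Q(zeta_1206) is a degree-396 Galois extension with Galois group (Z/1206Z)^*. By CRT, (Z/1206Z)^* ≅ (Z/2Z)^* × (Z/9Z)^* × (Z/67Z)^*. Each prime-power unit group is (Z/2Z)^* ≅ trivial group (order 1); (Z/9Z)^* ≅ Z/6Z; (Z/67Z)^* ≅ Z/66Z. Hence Gal(Q(zeta_1206)/Q) ≅ Z/6Z × Z/66Z.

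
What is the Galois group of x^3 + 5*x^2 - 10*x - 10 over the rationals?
Gal(K/Q) = S_3 (symmetric group of order 6)

Compute the discriminant of x^3 + (5)*x^2 + (-10)*x + (-10): Δ = 17800. Since Δ is not a rational square, the Galois group is not contained in A_3; it must be the full S_3 (irreducibility of the cubic rules out anything smaller).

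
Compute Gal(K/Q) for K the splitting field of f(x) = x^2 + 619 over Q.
Gal(K/Q) = Z/2Z (cyclic of order 2)

x^2 + 619 is irreducible over Q since -619 is not a rational square. The splitting field Q(sqrt(-619)) has degree 2 over Q, and its unique nontrivial automorphism is sqrt(-619) ↦ -sqrt(-619). Hence Gal(Q(sqrt(-619))/Q) = Z/2Z.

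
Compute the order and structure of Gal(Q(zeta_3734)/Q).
|Gal(Q(zeta_3734)/Q)| = phi(3734) = 1866; group ≅ (Z/3734Z)^* ≅ Z/1866Z

The n-th cyclotomic polynomial Φ_3734(x) is the minimal polynomial of zeta_3734 over Q and has degree phi(3734) = 1866. So Q(zeta_3734) is a degree-1866 Galois extension with Galois group (Z/3734Z)^*. By CRT, (Z/3734Z)^* ≅ (Z/2Z)^* × (Z/1867Z)^*. Each prime-power unit group is (Z/2Z)^* ≅ trivial group (order 1); (Z/1867Z)^* ≅ Z/1866Z. Hence Gal(Q(zeta_3734)/Q) ≅ Z/1866Z.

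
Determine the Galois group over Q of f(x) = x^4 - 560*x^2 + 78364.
Gal(K/Q) = V_4 (Klein four-group, Z/2Z × Z/2Z)

f factors as (x^2 - 274)(x^2 - 286), so the splitting field is K = Q(sqrt(274), sqrt(286)). The elements 274, 286, 78364 are all non-squares in Q, so sqrt(274) and sqrt(286) generate independent quadratic extensions. Thus [K:Q] = 4 and Gal(K/Q) is generated by the two order-2 automorphisms sqrt(274) ↦ -sqrt(274) and sqrt(286) ↦ -sqrt(286), giving V_4.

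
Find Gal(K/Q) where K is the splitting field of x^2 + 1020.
Gal(K/Q) = Z/2Z (cyclic of order 2)

x^2 + 1020 is irreducible over Q since -1020 is not a rational square. The splitting field Q(sqrt(-1020)) has degree 2 over Q, and its unique nontrivial automorphism is sqrt(-1020) ↦ -sqrt(-1020). Hence Gal(Q(sqrt(-1020))/Q) = Z/2Z.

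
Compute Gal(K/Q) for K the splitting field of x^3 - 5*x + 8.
Gal(K/Q) = S_3 (symmetric group of order 6)

Compute the discriminant of x^3 + (0)*x^2 + (-5)*x + (8): Δ = -1228. Since Δ is not a rational square, the Galois group is not contained in A_3; it must be the full S_3 (irreducibility of the cubic rules out anything smaller).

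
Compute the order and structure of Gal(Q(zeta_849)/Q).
|Gal(Q(zeta_849)/Q)| = phi(849) = 564; group ≅ (Z/849Z)^* ≅ Z/2Z × Z/282Z

The n-th cyclotomic polynomial Φ_849(x) is the minimal polynomial of zeta_849 over Q and has degree phi(849) = 564. So Q(zeta_849) is a degree-564 Galois extension with Galois group (Z/849Z)^*. By CRT, (Z/849Z)^* ≅ (Z/3Z)^* × (Z/283Z)^*. Each prime-power unit group is (Z/3Z)^* ≅ Z/2Z; (Z/283Z)^* ≅ Z/282Z. Hence Gal(Q(zeta_849)/Q) ≅ Z/2Z × Z/282Z.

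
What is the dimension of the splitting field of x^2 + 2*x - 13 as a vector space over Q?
[K:Q] = 2

The discriminant of x^2 + (2)*x + (-13) is b^2 - 4c = 4 - (-52) = 56. Since 56 is not a perfect square in Q, the polynomial is irreducible over Q. Its two roots generate a degree-2 extension, so [K:Q] = 2.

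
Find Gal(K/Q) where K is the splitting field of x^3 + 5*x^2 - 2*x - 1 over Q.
Gal(K/Q) = S_3 (symmetric group of order 6)

Compute the discriminant of x^3 + (5)*x^2 + (-2)*x + (-1): Δ = 785. Since Δ is not a rational square, the Galois group is not contained in A_3; it must be the full S_3 (irreducibility of the cubic rules out anything smaller).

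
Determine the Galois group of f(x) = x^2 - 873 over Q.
Gal(K/Q) = Z/2Z (cyclic of order 2)

x^2 - 873 is irreducible over Q since 873 is not a rational square. The splitting field Q(sqrt(873)) has degree 2 over Q, and its unique nontrivial automorphism is sqrt(873) ↦ -sqrt(873). Hence Gal(Q(sqrt(873))/Q) = Z/2Z.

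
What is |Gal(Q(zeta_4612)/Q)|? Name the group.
|Gal(Q(zeta_4612)/Q)| = phi(4612) = 2304; group ≅ (Z/4612Z)^* ≅ Z/2Z × Z/1152Z

The n-th cyclotomic polynomial Φ_4612(x) is the minimal polynomial of zeta_4612 over Q and has degree phi(4612) = 2304. So Q(zeta_4612) is a degree-2304 Galois extension with Galois group (Z/4612Z)^*. By CRT, (Z/4612Z)^* ≅ (Z/4Z)^* × (Z/1153Z)^*. Each prime-power unit group is (Z/4Z)^* ≅ Z/2Z; (Z/1153Z)^* ≅ Z/1152Z. Hence Gal(Q(zeta_4612)/Q) ≅ Z/2Z × Z/1152Z.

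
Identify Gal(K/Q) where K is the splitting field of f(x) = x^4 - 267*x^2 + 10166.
Gal(K/Q) = V_4 (Klein four-group, Z/2Z × Z/2Z)

f factors as (x^2 - 46)(x^2 - 221), so the splitting field is K = Q(sqrt(46), sqrt(221)). The elements 46, 221, 10166 are all non-squares in Q, so sqrt(46) and sqrt(221) generate independent quadratic extensions. Thus [K:Q] = 4 and Gal(K/Q) is generated by the two order-2 automorphisms sqrt(46) ↦ -sqrt(46) and sqrt(221) ↦ -sqrt(221), giving V_4.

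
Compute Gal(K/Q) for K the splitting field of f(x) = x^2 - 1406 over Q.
Gal(K/Q) = Z/2Z (cyclic of order 2)

x^2 - 1406 is irreducible over Q since 1406 is not a rational square. The splitting field Q(sqrt(1406)) has degree 2 over Q, and its unique nontrivial automorphism is sqrt(1406) ↦ -sqrt(1406). Hence Gal(Q(sqrt(1406))/Q) = Z/2Z.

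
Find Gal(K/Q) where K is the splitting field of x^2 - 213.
Gal(K/Q) = Z/2Z (cyclic of order 2)

x^2 - 213 is irreducible over Q since 213 is not a rational square. The splitting field Q(sqrt(213)) has degree 2 over Q, and its unique nontrivial automorphism is sqrt(213) ↦ -sqrt(213). Hence Gal(Q(sqrt(213))/Q) = Z/2Z.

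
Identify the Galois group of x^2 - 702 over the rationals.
Gal(K/Q) = Z/2Z (cyclic of order 2)

x^2 - 702 is irreducible over Q since 702 is not a rational square. The splitting field Q(sqrt(702)) has degree 2 over Q, and its unique nontrivial automorphism is sqrt(702) ↦ -sqrt(702). Hence Gal(Q(sqrt(702))/Q) = Z/2Z.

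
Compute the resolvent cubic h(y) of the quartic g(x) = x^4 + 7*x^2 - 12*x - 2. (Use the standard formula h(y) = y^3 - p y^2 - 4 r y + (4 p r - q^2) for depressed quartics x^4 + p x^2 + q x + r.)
h(y) = y^3 - 7*y^2 + 8*y - 200

Identify coefficients: p = 7, q = -12, r = -2.
Plug into h(y) = y^3 - p y^2 - 4 r y + (4 p r - q^2):
  h(y) = y^3 - (7) y^2 - 4*(-2) y + (4*(7)*(-2) - (-12)^2)
       = y^3 + (-7) y^2 + (8) y + (-200).
Simplifying: h(y) = y^3 - 7*y^2 + 8*y - 200.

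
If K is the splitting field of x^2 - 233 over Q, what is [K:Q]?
[K:Q] = 2

The polynomial x^2 - 233 is irreducible over Q since 233 is not a perfect square. Its splitting field is Q(sqrt(233)), which has degree 2 over Q.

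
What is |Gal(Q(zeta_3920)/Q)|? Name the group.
|Gal(Q(zeta_3920)/Q)| = phi(3920) = 1344; group ≅ (Z/3920Z)^* ≅ Z/2Z × Z/4Z × Z/4Z × Z/42Z

The n-th cyclotomic polynomial Φ_3920(x) is the minimal polynomial of zeta_3920 over Q and has degree phi(3920) = 1344. So Q(zeta_3920) is a degree-1344 Galois extension with Galois group (Z/3920Z)^*. By CRT, (Z/3920Z)^* ≅ (Z/16Z)^* × (Z/5Z)^* × (Z/49Z)^*. Each prime-power unit group is (Z/16Z)^* ≅ Z/2Z × Z/4Z; (Z/5Z)^* ≅ Z/4Z; (Z/49Z)^* ≅ Z/42Z. Hence Gal(Q(zeta_3920)/Q) ≅ Z/2Z × Z/4Z × Z/4Z × Z/42Z.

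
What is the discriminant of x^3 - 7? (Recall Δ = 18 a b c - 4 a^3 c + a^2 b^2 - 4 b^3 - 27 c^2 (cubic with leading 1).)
Δ = -1323

For x^3 + a x^2 + b x + c the discriminant is Δ = 18 a b c - 4 a^3 c + a^2 b^2 - 4 b^3 - 27 c^2.
Plug a = 0, b = 0, c = -7:
  18*(0)*(0)*(-7) - 4*(0)^3*(-7) + (0)^2*(0)^2 - 4*(0)^3 - 27*(-7)^2
  = 0 + (0) + 0 + (0) + (-1323)
  = -1323.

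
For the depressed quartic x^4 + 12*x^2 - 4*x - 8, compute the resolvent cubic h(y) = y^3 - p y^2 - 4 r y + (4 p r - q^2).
h(y) = y^3 - 12*y^2 + 32*y - 400

Identify coefficients: p = 12, q = -4, r = -8.
Plug into h(y) = y^3 - p y^2 - 4 r y + (4 p r - q^2):
  h(y) = y^3 - (12) y^2 - 4*(-8) y + (4*(12)*(-8) - (-4)^2)
       = y^3 + (-12) y^2 + (32) y + (-400).
Simplifying: h(y) = y^3 - 12*y^2 + 32*y - 400.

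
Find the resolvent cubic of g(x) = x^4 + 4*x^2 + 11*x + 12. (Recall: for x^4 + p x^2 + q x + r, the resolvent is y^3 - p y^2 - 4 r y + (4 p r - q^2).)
h(y) = y^3 - 4*y^2 - 48*y + 71

Identify coefficients: p = 4, q = 11, r = 12.
Plug into h(y) = y^3 - p y^2 - 4 r y + (4 p r - q^2):
  h(y) = y^3 - (4) y^2 - 4*(12) y + (4*(4)*(12) - (11)^2)
       = y^3 + (-4) y^2 + (-48) y + (71).
Simplifying: h(y) = y^3 - 4*y^2 - 48*y + 71.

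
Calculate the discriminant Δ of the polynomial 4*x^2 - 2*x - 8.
Δ = 132

For a quadratic a x^2 + b x + c the discriminant is Δ = b^2 - 4ac = (-2)^2 - 4*(4)*(-8) = 4 - (-128) = 132.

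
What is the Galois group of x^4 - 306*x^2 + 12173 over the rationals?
Gal(K/Q) = V_4 (Klein four-group, Z/2Z × Z/2Z)

f factors as (x^2 - 259)(x^2 - 47), so the splitting field is K = Q(sqrt(259), sqrt(47)). The elements 259, 47, 12173 are all non-squares in Q, so sqrt(259) and sqrt(47) generate independent quadratic extensions. Thus [K:Q] = 4 and Gal(K/Q) is generated by the two order-2 automorphisms sqrt(259) ↦ -sqrt(259) and sqrt(47) ↦ -sqrt(47), giving V_4.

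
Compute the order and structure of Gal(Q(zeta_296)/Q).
|Gal(Q(zeta_296)/Q)| = phi(296) = 144; group ≅ (Z/296Z)^* ≅ Z/2Z × Z/2Z × Z/36Z

The n-th cyclotomic polynomial Φ_296(x) is the minimal polynomial of zeta_296 over Q and has degree phi(296) = 144. So Q(zeta_296) is a degree-144 Galois extension with Galois group (Z/296Z)^*. By CRT, (Z/296Z)^* ≅ (Z/8Z)^* × (Z/37Z)^*. Each prime-power unit group is (Z/8Z)^* ≅ Z/2Z × Z/2Z; (Z/37Z)^* ≅ Z/36Z. Hence Gal(Q(zeta_296)/Q) ≅ Z/2Z × Z/2Z × Z/36Z.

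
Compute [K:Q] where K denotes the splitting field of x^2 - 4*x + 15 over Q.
[K:Q] = 2

The discriminant of x^2 + (-4)*x + (15) is b^2 - 4c = 16 - (60) = -44. Since -44 is not a perfect square in Q, the polynomial is irreducible over Q. Its two roots generate a degree-2 extension, so [K:Q] = 2.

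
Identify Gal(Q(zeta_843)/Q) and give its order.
|Gal(Q(zeta_843)/Q)| = phi(843) = 560; group ≅ (Z/843Z)^* ≅ Z/2Z × Z/280Z

The n-th cyclotomic polynomial Φ_843(x) is the minimal polynomial of zeta_843 over Q and has degree phi(843) = 560. So Q(zeta_843) is a degree-560 Galois extension with Galois group (Z/843Z)^*. By CRT, (Z/843Z)^* ≅ (Z/3Z)^* × (Z/281Z)^*. Each prime-power unit group is (Z/3Z)^* ≅ Z/2Z; (Z/281Z)^* ≅ Z/280Z. Hence Gal(Q(zeta_843)/Q) ≅ Z/2Z × Z/280Z.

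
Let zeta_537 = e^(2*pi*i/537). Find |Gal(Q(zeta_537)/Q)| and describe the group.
|Gal(Q(zeta_537)/Q)| = phi(537) = 356; group ≅ (Z/537Z)^* ≅ Z/2Z × Z/178Z

The n-th cyclotomic polynomial Φ_537(x) is the minimal polynomial of zeta_537 over Q and has degree phi(537) = 356. So Q(zeta_537) is a degree-356 Galois extension with Galois group (Z/537Z)^*. By CRT, (Z/537Z)^* ≅ (Z/3Z)^* × (Z/179Z)^*. Each prime-power unit group is (Z/3Z)^* ≅ Z/2Z; (Z/179Z)^* ≅ Z/178Z. Hence Gal(Q(zeta_537)/Q) ≅ Z/2Z × Z/178Z.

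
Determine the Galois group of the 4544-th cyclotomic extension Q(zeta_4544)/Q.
|Gal(Q(zeta_4544)/Q)| = phi(4544) = 2240; group ≅ (Z/4544Z)^* ≅ Z/2Z × Z/16Z × Z/70Z

The n-th cyclotomic polynomial Φ_4544(x) is the minimal polynomial of zeta_4544 over Q and has degree phi(4544) = 2240. So Q(zeta_4544) is a degree-2240 Galois extension with Galois group (Z/4544Z)^*. By CRT, (Z/4544Z)^* ≅ (Z/64Z)^* × (Z/71Z)^*. Each prime-power unit group is (Z/64Z)^* ≅ Z/2Z × Z/16Z; (Z/71Z)^* ≅ Z/70Z. Hence Gal(Q(zeta_4544)/Q) ≅ Z/2Z × Z/16Z × Z/70Z.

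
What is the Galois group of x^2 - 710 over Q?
Gal(K/Q) = Z/2Z (cyclic of order 2)

x^2 - 710 is irreducible over Q since 710 is not a rational square. The splitting field Q(sqrt(710)) has degree 2 over Q, and its unique nontrivial automorphism is sqrt(710) ↦ -sqrt(710). Hence Gal(Q(sqrt(710))/Q) = Z/2Z.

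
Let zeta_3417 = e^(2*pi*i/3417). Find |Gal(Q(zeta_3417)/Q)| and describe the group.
|Gal(Q(zeta_3417)/Q)| = phi(3417) = 2112; group ≅ (Z/3417Z)^* ≅ Z/2Z × Z/16Z × Z/66Z

The n-th cyclotomic polynomial Φ_3417(x) is the minimal polynomial of zeta_3417 over Q and has degree phi(3417) = 2112. So Q(zeta_3417) is a degree-2112 Galois extension with Galois group (Z/3417Z)^*. By CRT, (Z/3417Z)^* ≅ (Z/3Z)^* × (Z/17Z)^* × (Z/67Z)^*. Each prime-power unit group is (Z/3Z)^* ≅ Z/2Z; (Z/17Z)^* ≅ Z/16Z; (Z/67Z)^* ≅ Z/66Z. Hence Gal(Q(zeta_3417)/Q) ≅ Z/2Z × Z/16Z × Z/66Z.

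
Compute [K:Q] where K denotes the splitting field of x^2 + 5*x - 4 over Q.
[K:Q] = 2

The discriminant of x^2 + (5)*x + (-4) is b^2 - 4c = 25 - (-16) = 41. Since 41 is not a perfect square in Q, the polynomial is irreducible over Q. Its two roots generate a degree-2 extension, so [K:Q] = 2.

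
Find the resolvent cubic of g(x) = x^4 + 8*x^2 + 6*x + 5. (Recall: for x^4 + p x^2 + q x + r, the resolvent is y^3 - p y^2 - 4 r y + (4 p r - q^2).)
h(y) = y^3 - 8*y^2 - 20*y + 124

Identify coefficients: p = 8, q = 6, r = 5.
Plug into h(y) = y^3 - p y^2 - 4 r y + (4 p r - q^2):
  h(y) = y^3 - (8) y^2 - 4*(5) y + (4*(8)*(5) - (6)^2)
       = y^3 + (-8) y^2 + (-20) y + (124).
Simplifying: h(y) = y^3 - 8*y^2 - 20*y + 124.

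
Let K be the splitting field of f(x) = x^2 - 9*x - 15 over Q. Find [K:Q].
[K:Q] = 2

The discriminant of x^2 + (-9)*x + (-15) is b^2 - 4c = 81 - (-60) = 141. Since 141 is not a perfect square in Q, the polynomial is irreducible over Q. Its two roots generate a degree-2 extension, so [K:Q] = 2.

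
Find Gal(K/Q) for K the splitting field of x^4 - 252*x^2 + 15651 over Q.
Gal(K/Q) = V_4 (Klein four-group, Z/2Z × Z/2Z)

f factors as (x^2 - 141)(x^2 - 111), so the splitting field is K = Q(sqrt(141), sqrt(111)). The elements 141, 111, 15651 are all non-squares in Q, so sqrt(141) and sqrt(111) generate independent quadratic extensions. Thus [K:Q] = 4 and Gal(K/Q) is generated by the two order-2 automorphisms sqrt(141) ↦ -sqrt(141) and sqrt(111) ↦ -sqrt(111), giving V_4.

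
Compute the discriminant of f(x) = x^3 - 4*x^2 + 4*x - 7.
Δ = -1099

For x^3 + a x^2 + b x + c the discriminant is Δ = 18 a b c - 4 a^3 c + a^2 b^2 - 4 b^3 - 27 c^2.
Plug a = -4, b = 4, c = -7:
  18*(-4)*(4)*(-7) - 4*(-4)^3*(-7) + (-4)^2*(4)^2 - 4*(4)^3 - 27*(-7)^2
  = 2016 + (-1792) + 256 + (-256) + (-1323)
  = -1099.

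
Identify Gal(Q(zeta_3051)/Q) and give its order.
|Gal(Q(zeta_3051)/Q)| = phi(3051) = 2016; group ≅ (Z/3051Z)^* ≅ Z/18Z × Z/112Z

The n-th cyclotomic polynomial Φ_3051(x) is the minimal polynomial of zeta_3051 over Q and has degree phi(3051) = 2016. So Q(zeta_3051) is a degree-2016 Galois extension with Galois group (Z/3051Z)^*. By CRT, (Z/3051Z)^* ≅ (Z/27Z)^* × (Z/113Z)^*. Each prime-power unit group is (Z/27Z)^* ≅ Z/18Z; (Z/113Z)^* ≅ Z/112Z. Hence Gal(Q(zeta_3051)/Q) ≅ Z/18Z × Z/112Z.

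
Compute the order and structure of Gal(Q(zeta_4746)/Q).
|Gal(Q(zeta_4746)/Q)| = phi(4746) = 1344; group ≅ (Z/4746Z)^* ≅ Z/2Z × Z/6Z × Z/112Z

The n-th cyclotomic polynomial Φ_4746(x) is the minimal polynomial of zeta_4746 over Q and has degree phi(4746) = 1344. So Q(zeta_4746) is a degree-1344 Galois extension with Galois group (Z/4746Z)^*. By CRT, (Z/4746Z)^* ≅ (Z/2Z)^* × (Z/3Z)^* × (Z/7Z)^* × (Z/113Z)^*. Each prime-power unit group is (Z/2Z)^* ≅ trivial group (order 1); (Z/3Z)^* ≅ Z/2Z; (Z/7Z)^* ≅ Z/6Z; (Z/113Z)^* ≅ Z/112Z. Hence Gal(Q(zeta_4746)/Q) ≅ Z/2Z × Z/6Z × Z/112Z.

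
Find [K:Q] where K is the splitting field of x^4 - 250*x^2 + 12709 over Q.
[K:Q] = 4

f factors as (x^2 - 71)(x^2 - 179); the splitting field is K = Q(sqrt(71), sqrt(179)). Since 71, 179, and 12709 are all non-squares in Q, the three subfields Q(sqrt(71)), Q(sqrt(179)), Q(sqrt(12709)) are distinct degree-2 extensions, so [K:Q] = 4 (Klein four Galois group).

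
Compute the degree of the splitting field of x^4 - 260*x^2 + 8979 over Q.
[K:Q] = 4

f factors as (x^2 - 219)(x^2 - 41); the splitting field is K = Q(sqrt(219), sqrt(41)). Since 219, 41, and 8979 are all non-squares in Q, the three subfields Q(sqrt(219)), Q(sqrt(41)), Q(sqrt(8979)) are distinct degree-2 extensions, so [K:Q] = 4 (Klein four Galois group).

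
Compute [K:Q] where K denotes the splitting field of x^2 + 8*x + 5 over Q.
[K:Q] = 2

The discriminant of x^2 + (8)*x + (5) is b^2 - 4c = 64 - (20) = 44. Since 44 is not a perfect square in Q, the polynomial is irreducible over Q. Its two roots generate a degree-2 extension, so [K:Q] = 2.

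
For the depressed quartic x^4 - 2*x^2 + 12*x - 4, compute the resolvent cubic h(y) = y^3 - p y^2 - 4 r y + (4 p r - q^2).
h(y) = y^3 + 2*y^2 + 16*y - 112

Identify coefficients: p = -2, q = 12, r = -4.
Plug into h(y) = y^3 - p y^2 - 4 r y + (4 p r - q^2):
  h(y) = y^3 - (-2) y^2 - 4*(-4) y + (4*(-2)*(-4) - (12)^2)
       = y^3 + (2) y^2 + (16) y + (-112).
Simplifying: h(y) = y^3 + 2*y^2 + 16*y - 112.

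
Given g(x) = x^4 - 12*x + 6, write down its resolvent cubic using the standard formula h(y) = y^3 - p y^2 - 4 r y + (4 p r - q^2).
h(y) = y^3 - 24*y - 144

Identify coefficients: p = 0, q = -12, r = 6.
Plug into h(y) = y^3 - p y^2 - 4 r y + (4 p r - q^2):
  h(y) = y^3 - (0) y^2 - 4*(6) y + (4*(0)*(6) - (-12)^2)
       = y^3 + (0) y^2 + (-24) y + (-144).
Simplifying: h(y) = y^3 - 24*y - 144.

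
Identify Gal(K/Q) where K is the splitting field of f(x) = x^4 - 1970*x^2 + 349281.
Gal(K/Q) = Z/2Z (cyclic of order 2)

f factors as (x^2 - 1773)(x^2 - 197), so the splitting field is K = Q(sqrt(1773), sqrt(197)). The squarefree part of 1773 is 197 and the squarefree part of 197 is also 197, so sqrt(1773) and sqrt(197) are both rational multiples of sqrt(197). Hence Q(sqrt(1773)) = Q(sqrt(197)) = Q(sqrt(197)), and the splitting field collapses to a single degree-2 extension with Galois group Z/2Z.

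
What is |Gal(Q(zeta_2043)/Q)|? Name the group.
|Gal(Q(zeta_2043)/Q)| = phi(2043) = 1356; group ≅ (Z/2043Z)^* ≅ Z/6Z × Z/226Z

The n-th cyclotomic polynomial Φ_2043(x) is the minimal polynomial of zeta_2043 over Q and has degree phi(2043) = 1356. So Q(zeta_2043) is a degree-1356 Galois extension with Galois group (Z/2043Z)^*. By CRT, (Z/2043Z)^* ≅ (Z/9Z)^* × (Z/227Z)^*. Each prime-power unit group is (Z/9Z)^* ≅ Z/6Z; (Z/227Z)^* ≅ Z/226Z. Hence Gal(Q(zeta_2043)/Q) ≅ Z/6Z × Z/226Z.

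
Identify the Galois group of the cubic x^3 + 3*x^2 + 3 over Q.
Gal(K/Q) = S_3 (symmetric group of order 6)

Compute the discriminant of x^3 + (3)*x^2 + (0)*x + (3): Δ = -567. Since Δ is not a rational square, the Galois group is not contained in A_3; it must be the full S_3 (irreducibility of the cubic rules out anything smaller).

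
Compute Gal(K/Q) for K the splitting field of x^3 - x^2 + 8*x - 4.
Gal(K/Q) = S_3 (symmetric group of order 6)

Compute the discriminant of x^3 + (-1)*x^2 + (8)*x + (-4): Δ = -1856. Since Δ is not a rational square, the Galois group is not contained in A_3; it must be the full S_3 (irreducibility of the cubic rules out anything smaller).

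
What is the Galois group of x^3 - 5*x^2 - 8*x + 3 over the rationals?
Gal(K/Q) = S_3 (symmetric group of order 6)

Compute the discriminant of x^3 + (-5)*x^2 + (-8)*x + (3): Δ = 7065. Since Δ is not a rational square, the Galois group is not contained in A_3; it must be the full S_3 (irreducibility of the cubic rules out anything smaller).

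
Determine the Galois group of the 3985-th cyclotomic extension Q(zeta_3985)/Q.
|Gal(Q(zeta_3985)/Q)| = phi(3985) = 3184; group ≅ (Z/3985Z)^* ≅ Z/4Z × Z/796Z

The n-th cyclotomic polynomial Φ_3985(x) is the minimal polynomial of zeta_3985 over Q and has degree phi(3985) = 3184. So Q(zeta_3985) is a degree-3184 Galois extension with Galois group (Z/3985Z)^*. By CRT, (Z/3985Z)^* ≅ (Z/5Z)^* × (Z/797Z)^*. Each prime-power unit group is (Z/5Z)^* ≅ Z/4Z; (Z/797Z)^* ≅ Z/796Z. Hence Gal(Q(zeta_3985)/Q) ≅ Z/4Z × Z/796Z.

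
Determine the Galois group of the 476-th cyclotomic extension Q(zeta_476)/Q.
|Gal(Q(zeta_476)/Q)| = phi(476) = 192; group ≅ (Z/476Z)^* ≅ Z/2Z × Z/6Z × Z/16Z

The n-th cyclotomic polynomial Φ_476(x) is the minimal polynomial of zeta_476 over Q and has degree phi(476) = 192. So Q(zeta_476) is a degree-192 Galois extension with Galois group (Z/476Z)^*. By CRT, (Z/476Z)^* ≅ (Z/4Z)^* × (Z/7Z)^* × (Z/17Z)^*. Each prime-power unit group is (Z/4Z)^* ≅ Z/2Z; (Z/7Z)^* ≅ Z/6Z; (Z/17Z)^* ≅ Z/16Z. Hence Gal(Q(zeta_476)/Q) ≅ Z/2Z × Z/6Z × Z/16Z.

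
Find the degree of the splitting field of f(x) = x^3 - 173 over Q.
[K:Q] = 6

x^3 - 173 has one real root r = 173^(1/3) and two complex roots r*zeta_3, r*zeta_3^2 where zeta_3 = e^(2*pi*i/3). The splitting field is Q(r, zeta_3). [Q(r):Q] = 3 and [Q(zeta_3):Q] = 2 with gcd = 1, so [Q(r, zeta_3):Q] = 3 * 2 = 6.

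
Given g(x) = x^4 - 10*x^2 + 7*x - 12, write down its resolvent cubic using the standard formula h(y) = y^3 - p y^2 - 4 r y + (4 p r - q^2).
h(y) = y^3 + 10*y^2 + 48*y + 431

Identify coefficients: p = -10, q = 7, r = -12.
Plug into h(y) = y^3 - p y^2 - 4 r y + (4 p r - q^2):
  h(y) = y^3 - (-10) y^2 - 4*(-12) y + (4*(-10)*(-12) - (7)^2)
       = y^3 + (10) y^2 + (48) y + (431).
Simplifying: h(y) = y^3 + 10*y^2 + 48*y + 431.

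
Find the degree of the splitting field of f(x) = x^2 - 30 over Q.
[K:Q] = 2

The polynomial x^2 - 30 is irreducible over Q since 30 is not a perfect square. Its splitting field is Q(sqrt(30)), which has degree 2 over Q.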